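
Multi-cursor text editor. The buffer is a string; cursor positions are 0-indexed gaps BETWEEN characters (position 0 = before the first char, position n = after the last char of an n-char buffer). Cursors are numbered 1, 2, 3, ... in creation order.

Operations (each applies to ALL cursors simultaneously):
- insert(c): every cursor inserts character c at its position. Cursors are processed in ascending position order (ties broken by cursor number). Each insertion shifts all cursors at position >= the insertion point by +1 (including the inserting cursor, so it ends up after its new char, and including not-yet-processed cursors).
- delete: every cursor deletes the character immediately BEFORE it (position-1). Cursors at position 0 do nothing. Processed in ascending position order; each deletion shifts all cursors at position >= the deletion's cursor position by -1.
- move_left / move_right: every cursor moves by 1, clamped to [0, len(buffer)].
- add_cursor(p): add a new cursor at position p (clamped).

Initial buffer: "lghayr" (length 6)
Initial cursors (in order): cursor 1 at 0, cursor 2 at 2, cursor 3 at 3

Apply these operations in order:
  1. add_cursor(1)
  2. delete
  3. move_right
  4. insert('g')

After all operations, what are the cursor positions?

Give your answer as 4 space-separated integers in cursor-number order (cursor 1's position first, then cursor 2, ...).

After op 1 (add_cursor(1)): buffer="lghayr" (len 6), cursors c1@0 c4@1 c2@2 c3@3, authorship ......
After op 2 (delete): buffer="ayr" (len 3), cursors c1@0 c2@0 c3@0 c4@0, authorship ...
After op 3 (move_right): buffer="ayr" (len 3), cursors c1@1 c2@1 c3@1 c4@1, authorship ...
After op 4 (insert('g')): buffer="aggggyr" (len 7), cursors c1@5 c2@5 c3@5 c4@5, authorship .1234..

Answer: 5 5 5 5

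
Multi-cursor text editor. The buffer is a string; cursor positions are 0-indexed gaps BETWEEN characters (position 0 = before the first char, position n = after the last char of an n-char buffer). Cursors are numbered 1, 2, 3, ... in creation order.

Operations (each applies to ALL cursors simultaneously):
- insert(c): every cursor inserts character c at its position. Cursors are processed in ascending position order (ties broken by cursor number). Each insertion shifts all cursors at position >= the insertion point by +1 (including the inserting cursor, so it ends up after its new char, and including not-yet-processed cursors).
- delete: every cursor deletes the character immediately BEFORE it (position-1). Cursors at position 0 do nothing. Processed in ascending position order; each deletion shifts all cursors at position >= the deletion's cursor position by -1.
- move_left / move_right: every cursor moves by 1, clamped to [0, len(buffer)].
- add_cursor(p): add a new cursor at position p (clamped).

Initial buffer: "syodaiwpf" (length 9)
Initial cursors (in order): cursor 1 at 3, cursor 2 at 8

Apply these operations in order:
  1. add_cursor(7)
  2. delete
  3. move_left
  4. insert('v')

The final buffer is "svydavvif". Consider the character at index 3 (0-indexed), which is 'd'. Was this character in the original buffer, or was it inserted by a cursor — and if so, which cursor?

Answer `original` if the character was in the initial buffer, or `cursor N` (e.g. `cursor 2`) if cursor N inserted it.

After op 1 (add_cursor(7)): buffer="syodaiwpf" (len 9), cursors c1@3 c3@7 c2@8, authorship .........
After op 2 (delete): buffer="sydaif" (len 6), cursors c1@2 c2@5 c3@5, authorship ......
After op 3 (move_left): buffer="sydaif" (len 6), cursors c1@1 c2@4 c3@4, authorship ......
After op 4 (insert('v')): buffer="svydavvif" (len 9), cursors c1@2 c2@7 c3@7, authorship .1...23..
Authorship (.=original, N=cursor N): . 1 . . . 2 3 . .
Index 3: author = original

Answer: original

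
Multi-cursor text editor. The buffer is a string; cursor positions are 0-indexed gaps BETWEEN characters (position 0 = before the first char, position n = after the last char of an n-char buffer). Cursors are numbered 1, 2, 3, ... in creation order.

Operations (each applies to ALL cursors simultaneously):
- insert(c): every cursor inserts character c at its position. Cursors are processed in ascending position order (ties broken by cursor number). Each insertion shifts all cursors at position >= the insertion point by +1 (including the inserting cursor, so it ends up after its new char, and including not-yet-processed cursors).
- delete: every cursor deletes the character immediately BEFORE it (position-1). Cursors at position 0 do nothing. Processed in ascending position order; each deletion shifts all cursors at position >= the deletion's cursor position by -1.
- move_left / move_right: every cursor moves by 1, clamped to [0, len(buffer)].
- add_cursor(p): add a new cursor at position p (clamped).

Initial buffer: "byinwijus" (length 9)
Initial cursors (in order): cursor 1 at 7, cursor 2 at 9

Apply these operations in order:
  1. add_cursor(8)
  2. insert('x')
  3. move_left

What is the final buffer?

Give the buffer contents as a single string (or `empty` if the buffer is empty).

Answer: byinwijxuxsx

Derivation:
After op 1 (add_cursor(8)): buffer="byinwijus" (len 9), cursors c1@7 c3@8 c2@9, authorship .........
After op 2 (insert('x')): buffer="byinwijxuxsx" (len 12), cursors c1@8 c3@10 c2@12, authorship .......1.3.2
After op 3 (move_left): buffer="byinwijxuxsx" (len 12), cursors c1@7 c3@9 c2@11, authorship .......1.3.2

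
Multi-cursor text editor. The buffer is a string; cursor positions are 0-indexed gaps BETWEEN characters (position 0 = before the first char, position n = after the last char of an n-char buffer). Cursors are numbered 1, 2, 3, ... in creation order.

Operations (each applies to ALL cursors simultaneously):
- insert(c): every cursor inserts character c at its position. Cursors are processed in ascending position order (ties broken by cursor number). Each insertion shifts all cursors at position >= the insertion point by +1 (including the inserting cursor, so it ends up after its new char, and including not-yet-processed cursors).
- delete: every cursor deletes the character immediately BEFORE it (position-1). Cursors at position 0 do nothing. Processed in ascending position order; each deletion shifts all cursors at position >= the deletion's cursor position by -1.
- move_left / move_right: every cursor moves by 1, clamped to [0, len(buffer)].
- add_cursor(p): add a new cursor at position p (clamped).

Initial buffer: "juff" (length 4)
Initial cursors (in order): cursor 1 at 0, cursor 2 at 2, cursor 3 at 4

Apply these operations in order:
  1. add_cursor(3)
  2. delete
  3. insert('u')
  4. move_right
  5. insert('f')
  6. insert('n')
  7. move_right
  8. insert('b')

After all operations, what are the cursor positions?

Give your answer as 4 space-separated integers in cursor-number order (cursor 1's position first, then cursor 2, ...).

Answer: 6 17 17 17

Derivation:
After op 1 (add_cursor(3)): buffer="juff" (len 4), cursors c1@0 c2@2 c4@3 c3@4, authorship ....
After op 2 (delete): buffer="j" (len 1), cursors c1@0 c2@1 c3@1 c4@1, authorship .
After op 3 (insert('u')): buffer="ujuuu" (len 5), cursors c1@1 c2@5 c3@5 c4@5, authorship 1.234
After op 4 (move_right): buffer="ujuuu" (len 5), cursors c1@2 c2@5 c3@5 c4@5, authorship 1.234
After op 5 (insert('f')): buffer="ujfuuufff" (len 9), cursors c1@3 c2@9 c3@9 c4@9, authorship 1.1234234
After op 6 (insert('n')): buffer="ujfnuuufffnnn" (len 13), cursors c1@4 c2@13 c3@13 c4@13, authorship 1.11234234234
After op 7 (move_right): buffer="ujfnuuufffnnn" (len 13), cursors c1@5 c2@13 c3@13 c4@13, authorship 1.11234234234
After op 8 (insert('b')): buffer="ujfnubuufffnnnbbb" (len 17), cursors c1@6 c2@17 c3@17 c4@17, authorship 1.112134234234234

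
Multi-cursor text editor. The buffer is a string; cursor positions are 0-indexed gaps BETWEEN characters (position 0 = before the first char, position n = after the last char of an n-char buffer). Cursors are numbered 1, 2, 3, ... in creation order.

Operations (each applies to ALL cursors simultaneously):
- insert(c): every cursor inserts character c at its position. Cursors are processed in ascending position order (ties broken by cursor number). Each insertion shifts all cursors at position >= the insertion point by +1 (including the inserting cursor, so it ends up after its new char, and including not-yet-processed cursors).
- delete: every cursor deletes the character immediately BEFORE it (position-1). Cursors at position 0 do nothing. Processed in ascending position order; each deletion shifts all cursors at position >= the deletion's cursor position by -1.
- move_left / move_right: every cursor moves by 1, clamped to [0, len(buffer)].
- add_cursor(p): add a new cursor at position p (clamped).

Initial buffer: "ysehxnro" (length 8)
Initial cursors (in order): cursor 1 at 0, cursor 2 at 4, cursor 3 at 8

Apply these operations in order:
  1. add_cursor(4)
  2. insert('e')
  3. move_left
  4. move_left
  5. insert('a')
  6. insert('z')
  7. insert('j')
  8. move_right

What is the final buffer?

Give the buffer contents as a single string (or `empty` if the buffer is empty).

Answer: azjeysehaazzjjeexnrazjoe

Derivation:
After op 1 (add_cursor(4)): buffer="ysehxnro" (len 8), cursors c1@0 c2@4 c4@4 c3@8, authorship ........
After op 2 (insert('e')): buffer="eyseheexnroe" (len 12), cursors c1@1 c2@7 c4@7 c3@12, authorship 1....24....3
After op 3 (move_left): buffer="eyseheexnroe" (len 12), cursors c1@0 c2@6 c4@6 c3@11, authorship 1....24....3
After op 4 (move_left): buffer="eyseheexnroe" (len 12), cursors c1@0 c2@5 c4@5 c3@10, authorship 1....24....3
After op 5 (insert('a')): buffer="aeysehaaeexnraoe" (len 16), cursors c1@1 c2@8 c4@8 c3@14, authorship 11....2424...3.3
After op 6 (insert('z')): buffer="azeysehaazzeexnrazoe" (len 20), cursors c1@2 c2@11 c4@11 c3@18, authorship 111....242424...33.3
After op 7 (insert('j')): buffer="azjeysehaazzjjeexnrazjoe" (len 24), cursors c1@3 c2@14 c4@14 c3@22, authorship 1111....24242424...333.3
After op 8 (move_right): buffer="azjeysehaazzjjeexnrazjoe" (len 24), cursors c1@4 c2@15 c4@15 c3@23, authorship 1111....24242424...333.3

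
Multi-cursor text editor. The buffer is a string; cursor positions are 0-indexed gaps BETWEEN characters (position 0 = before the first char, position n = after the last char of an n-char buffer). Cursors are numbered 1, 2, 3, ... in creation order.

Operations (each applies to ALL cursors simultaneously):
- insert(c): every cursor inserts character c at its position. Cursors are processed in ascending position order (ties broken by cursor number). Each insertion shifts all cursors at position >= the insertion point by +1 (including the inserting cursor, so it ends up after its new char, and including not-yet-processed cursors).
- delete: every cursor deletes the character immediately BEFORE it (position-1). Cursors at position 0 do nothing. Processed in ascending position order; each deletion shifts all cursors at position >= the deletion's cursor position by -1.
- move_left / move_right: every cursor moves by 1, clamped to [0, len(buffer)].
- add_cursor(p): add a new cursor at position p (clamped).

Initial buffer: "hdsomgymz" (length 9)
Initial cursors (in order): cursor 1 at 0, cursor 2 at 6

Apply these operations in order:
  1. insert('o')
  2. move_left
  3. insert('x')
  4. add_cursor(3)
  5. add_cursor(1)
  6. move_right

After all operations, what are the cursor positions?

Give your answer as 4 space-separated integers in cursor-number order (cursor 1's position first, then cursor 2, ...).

Answer: 2 10 4 2

Derivation:
After op 1 (insert('o')): buffer="ohdsomgoymz" (len 11), cursors c1@1 c2@8, authorship 1......2...
After op 2 (move_left): buffer="ohdsomgoymz" (len 11), cursors c1@0 c2@7, authorship 1......2...
After op 3 (insert('x')): buffer="xohdsomgxoymz" (len 13), cursors c1@1 c2@9, authorship 11......22...
After op 4 (add_cursor(3)): buffer="xohdsomgxoymz" (len 13), cursors c1@1 c3@3 c2@9, authorship 11......22...
After op 5 (add_cursor(1)): buffer="xohdsomgxoymz" (len 13), cursors c1@1 c4@1 c3@3 c2@9, authorship 11......22...
After op 6 (move_right): buffer="xohdsomgxoymz" (len 13), cursors c1@2 c4@2 c3@4 c2@10, authorship 11......22...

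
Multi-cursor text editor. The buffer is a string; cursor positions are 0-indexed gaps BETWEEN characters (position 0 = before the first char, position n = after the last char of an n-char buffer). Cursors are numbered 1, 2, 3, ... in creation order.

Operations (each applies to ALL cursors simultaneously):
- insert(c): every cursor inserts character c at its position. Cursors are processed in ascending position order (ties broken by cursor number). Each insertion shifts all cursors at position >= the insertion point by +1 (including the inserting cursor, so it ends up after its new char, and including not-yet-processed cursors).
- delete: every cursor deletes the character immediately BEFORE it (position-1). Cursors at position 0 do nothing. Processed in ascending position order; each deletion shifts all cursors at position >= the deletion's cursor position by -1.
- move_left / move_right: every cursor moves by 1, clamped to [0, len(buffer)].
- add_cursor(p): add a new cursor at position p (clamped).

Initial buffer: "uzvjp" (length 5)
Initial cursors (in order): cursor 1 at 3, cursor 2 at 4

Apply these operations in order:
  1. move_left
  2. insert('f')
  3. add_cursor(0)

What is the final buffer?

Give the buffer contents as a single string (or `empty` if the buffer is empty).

Answer: uzfvfjp

Derivation:
After op 1 (move_left): buffer="uzvjp" (len 5), cursors c1@2 c2@3, authorship .....
After op 2 (insert('f')): buffer="uzfvfjp" (len 7), cursors c1@3 c2@5, authorship ..1.2..
After op 3 (add_cursor(0)): buffer="uzfvfjp" (len 7), cursors c3@0 c1@3 c2@5, authorship ..1.2..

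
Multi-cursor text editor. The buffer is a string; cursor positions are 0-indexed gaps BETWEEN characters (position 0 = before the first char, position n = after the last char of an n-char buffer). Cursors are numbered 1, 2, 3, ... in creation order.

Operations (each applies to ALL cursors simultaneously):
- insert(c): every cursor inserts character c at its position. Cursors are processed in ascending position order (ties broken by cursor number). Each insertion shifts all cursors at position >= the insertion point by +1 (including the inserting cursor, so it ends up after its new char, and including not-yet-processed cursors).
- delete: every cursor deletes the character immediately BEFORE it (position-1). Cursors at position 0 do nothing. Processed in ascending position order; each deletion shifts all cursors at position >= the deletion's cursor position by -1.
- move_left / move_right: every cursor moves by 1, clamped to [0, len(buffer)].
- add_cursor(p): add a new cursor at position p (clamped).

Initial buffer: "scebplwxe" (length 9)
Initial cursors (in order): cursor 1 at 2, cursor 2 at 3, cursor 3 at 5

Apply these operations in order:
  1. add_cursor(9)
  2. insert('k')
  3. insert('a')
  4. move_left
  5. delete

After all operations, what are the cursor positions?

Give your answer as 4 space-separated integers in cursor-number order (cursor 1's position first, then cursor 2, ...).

After op 1 (add_cursor(9)): buffer="scebplwxe" (len 9), cursors c1@2 c2@3 c3@5 c4@9, authorship .........
After op 2 (insert('k')): buffer="sckekbpklwxek" (len 13), cursors c1@3 c2@5 c3@8 c4@13, authorship ..1.2..3....4
After op 3 (insert('a')): buffer="sckaekabpkalwxeka" (len 17), cursors c1@4 c2@7 c3@11 c4@17, authorship ..11.22..33....44
After op 4 (move_left): buffer="sckaekabpkalwxeka" (len 17), cursors c1@3 c2@6 c3@10 c4@16, authorship ..11.22..33....44
After op 5 (delete): buffer="scaeabpalwxea" (len 13), cursors c1@2 c2@4 c3@7 c4@12, authorship ..1.2..3....4

Answer: 2 4 7 12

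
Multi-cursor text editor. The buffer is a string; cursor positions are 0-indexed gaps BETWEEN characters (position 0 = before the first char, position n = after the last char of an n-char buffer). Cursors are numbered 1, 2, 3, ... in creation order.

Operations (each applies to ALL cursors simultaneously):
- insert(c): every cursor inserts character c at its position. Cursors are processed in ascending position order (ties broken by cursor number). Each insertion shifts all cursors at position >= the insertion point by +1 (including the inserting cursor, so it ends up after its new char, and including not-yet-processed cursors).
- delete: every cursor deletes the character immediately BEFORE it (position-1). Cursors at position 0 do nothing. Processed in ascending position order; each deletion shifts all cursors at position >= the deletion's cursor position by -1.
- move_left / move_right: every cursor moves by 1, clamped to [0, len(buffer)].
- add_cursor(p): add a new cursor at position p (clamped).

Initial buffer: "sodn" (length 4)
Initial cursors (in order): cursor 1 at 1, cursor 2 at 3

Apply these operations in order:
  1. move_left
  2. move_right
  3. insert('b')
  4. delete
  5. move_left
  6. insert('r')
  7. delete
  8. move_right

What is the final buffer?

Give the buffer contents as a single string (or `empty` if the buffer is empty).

After op 1 (move_left): buffer="sodn" (len 4), cursors c1@0 c2@2, authorship ....
After op 2 (move_right): buffer="sodn" (len 4), cursors c1@1 c2@3, authorship ....
After op 3 (insert('b')): buffer="sbodbn" (len 6), cursors c1@2 c2@5, authorship .1..2.
After op 4 (delete): buffer="sodn" (len 4), cursors c1@1 c2@3, authorship ....
After op 5 (move_left): buffer="sodn" (len 4), cursors c1@0 c2@2, authorship ....
After op 6 (insert('r')): buffer="rsordn" (len 6), cursors c1@1 c2@4, authorship 1..2..
After op 7 (delete): buffer="sodn" (len 4), cursors c1@0 c2@2, authorship ....
After op 8 (move_right): buffer="sodn" (len 4), cursors c1@1 c2@3, authorship ....

Answer: sodn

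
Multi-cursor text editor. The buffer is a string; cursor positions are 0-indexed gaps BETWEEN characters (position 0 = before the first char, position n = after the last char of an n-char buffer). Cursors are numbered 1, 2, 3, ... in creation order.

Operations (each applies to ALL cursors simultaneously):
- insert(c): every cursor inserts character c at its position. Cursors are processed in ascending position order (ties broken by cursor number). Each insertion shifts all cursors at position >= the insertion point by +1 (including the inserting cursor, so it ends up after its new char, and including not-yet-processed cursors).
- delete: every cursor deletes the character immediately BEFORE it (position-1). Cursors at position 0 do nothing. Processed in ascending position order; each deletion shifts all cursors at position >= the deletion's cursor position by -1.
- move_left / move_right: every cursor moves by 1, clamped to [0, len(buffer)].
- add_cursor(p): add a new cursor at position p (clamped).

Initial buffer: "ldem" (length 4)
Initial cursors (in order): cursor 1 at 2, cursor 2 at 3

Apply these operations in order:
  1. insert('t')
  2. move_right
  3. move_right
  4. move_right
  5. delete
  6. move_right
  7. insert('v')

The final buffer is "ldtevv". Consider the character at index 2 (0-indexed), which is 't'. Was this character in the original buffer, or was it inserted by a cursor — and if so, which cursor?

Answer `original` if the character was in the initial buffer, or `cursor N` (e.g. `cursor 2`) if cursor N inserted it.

Answer: cursor 1

Derivation:
After op 1 (insert('t')): buffer="ldtetm" (len 6), cursors c1@3 c2@5, authorship ..1.2.
After op 2 (move_right): buffer="ldtetm" (len 6), cursors c1@4 c2@6, authorship ..1.2.
After op 3 (move_right): buffer="ldtetm" (len 6), cursors c1@5 c2@6, authorship ..1.2.
After op 4 (move_right): buffer="ldtetm" (len 6), cursors c1@6 c2@6, authorship ..1.2.
After op 5 (delete): buffer="ldte" (len 4), cursors c1@4 c2@4, authorship ..1.
After op 6 (move_right): buffer="ldte" (len 4), cursors c1@4 c2@4, authorship ..1.
After op 7 (insert('v')): buffer="ldtevv" (len 6), cursors c1@6 c2@6, authorship ..1.12
Authorship (.=original, N=cursor N): . . 1 . 1 2
Index 2: author = 1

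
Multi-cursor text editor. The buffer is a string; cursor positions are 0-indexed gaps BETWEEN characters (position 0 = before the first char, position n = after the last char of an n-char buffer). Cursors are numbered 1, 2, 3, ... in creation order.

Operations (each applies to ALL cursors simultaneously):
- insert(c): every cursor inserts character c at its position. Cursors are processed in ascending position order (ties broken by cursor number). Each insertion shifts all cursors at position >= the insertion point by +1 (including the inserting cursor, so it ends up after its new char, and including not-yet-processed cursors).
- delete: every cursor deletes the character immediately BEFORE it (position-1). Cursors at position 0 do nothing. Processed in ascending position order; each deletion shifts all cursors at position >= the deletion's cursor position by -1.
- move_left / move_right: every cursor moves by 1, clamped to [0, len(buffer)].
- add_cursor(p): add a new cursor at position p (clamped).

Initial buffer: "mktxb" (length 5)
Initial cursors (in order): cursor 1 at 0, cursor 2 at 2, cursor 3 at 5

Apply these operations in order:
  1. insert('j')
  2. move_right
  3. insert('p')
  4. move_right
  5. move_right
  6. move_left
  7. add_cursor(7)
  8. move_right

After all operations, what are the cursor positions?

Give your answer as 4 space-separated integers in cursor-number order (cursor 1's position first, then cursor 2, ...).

Answer: 5 9 11 8

Derivation:
After op 1 (insert('j')): buffer="jmkjtxbj" (len 8), cursors c1@1 c2@4 c3@8, authorship 1..2...3
After op 2 (move_right): buffer="jmkjtxbj" (len 8), cursors c1@2 c2@5 c3@8, authorship 1..2...3
After op 3 (insert('p')): buffer="jmpkjtpxbjp" (len 11), cursors c1@3 c2@7 c3@11, authorship 1.1.2.2..33
After op 4 (move_right): buffer="jmpkjtpxbjp" (len 11), cursors c1@4 c2@8 c3@11, authorship 1.1.2.2..33
After op 5 (move_right): buffer="jmpkjtpxbjp" (len 11), cursors c1@5 c2@9 c3@11, authorship 1.1.2.2..33
After op 6 (move_left): buffer="jmpkjtpxbjp" (len 11), cursors c1@4 c2@8 c3@10, authorship 1.1.2.2..33
After op 7 (add_cursor(7)): buffer="jmpkjtpxbjp" (len 11), cursors c1@4 c4@7 c2@8 c3@10, authorship 1.1.2.2..33
After op 8 (move_right): buffer="jmpkjtpxbjp" (len 11), cursors c1@5 c4@8 c2@9 c3@11, authorship 1.1.2.2..33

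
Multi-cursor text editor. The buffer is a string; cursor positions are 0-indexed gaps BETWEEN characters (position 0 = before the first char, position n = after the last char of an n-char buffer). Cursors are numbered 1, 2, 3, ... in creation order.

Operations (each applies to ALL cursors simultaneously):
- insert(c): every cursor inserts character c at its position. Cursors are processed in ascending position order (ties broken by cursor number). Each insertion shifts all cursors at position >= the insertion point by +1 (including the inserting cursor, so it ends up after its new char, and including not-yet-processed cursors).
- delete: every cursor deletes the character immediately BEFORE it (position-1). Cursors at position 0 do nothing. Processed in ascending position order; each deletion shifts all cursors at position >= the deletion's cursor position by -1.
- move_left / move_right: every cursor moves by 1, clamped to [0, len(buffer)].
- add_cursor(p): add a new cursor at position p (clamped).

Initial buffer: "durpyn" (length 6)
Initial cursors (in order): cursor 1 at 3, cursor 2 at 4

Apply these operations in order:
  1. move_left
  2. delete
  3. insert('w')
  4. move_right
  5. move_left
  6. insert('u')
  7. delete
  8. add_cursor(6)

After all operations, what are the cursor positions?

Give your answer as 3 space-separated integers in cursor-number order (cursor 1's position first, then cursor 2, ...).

Answer: 3 3 6

Derivation:
After op 1 (move_left): buffer="durpyn" (len 6), cursors c1@2 c2@3, authorship ......
After op 2 (delete): buffer="dpyn" (len 4), cursors c1@1 c2@1, authorship ....
After op 3 (insert('w')): buffer="dwwpyn" (len 6), cursors c1@3 c2@3, authorship .12...
After op 4 (move_right): buffer="dwwpyn" (len 6), cursors c1@4 c2@4, authorship .12...
After op 5 (move_left): buffer="dwwpyn" (len 6), cursors c1@3 c2@3, authorship .12...
After op 6 (insert('u')): buffer="dwwuupyn" (len 8), cursors c1@5 c2@5, authorship .1212...
After op 7 (delete): buffer="dwwpyn" (len 6), cursors c1@3 c2@3, authorship .12...
After op 8 (add_cursor(6)): buffer="dwwpyn" (len 6), cursors c1@3 c2@3 c3@6, authorship .12...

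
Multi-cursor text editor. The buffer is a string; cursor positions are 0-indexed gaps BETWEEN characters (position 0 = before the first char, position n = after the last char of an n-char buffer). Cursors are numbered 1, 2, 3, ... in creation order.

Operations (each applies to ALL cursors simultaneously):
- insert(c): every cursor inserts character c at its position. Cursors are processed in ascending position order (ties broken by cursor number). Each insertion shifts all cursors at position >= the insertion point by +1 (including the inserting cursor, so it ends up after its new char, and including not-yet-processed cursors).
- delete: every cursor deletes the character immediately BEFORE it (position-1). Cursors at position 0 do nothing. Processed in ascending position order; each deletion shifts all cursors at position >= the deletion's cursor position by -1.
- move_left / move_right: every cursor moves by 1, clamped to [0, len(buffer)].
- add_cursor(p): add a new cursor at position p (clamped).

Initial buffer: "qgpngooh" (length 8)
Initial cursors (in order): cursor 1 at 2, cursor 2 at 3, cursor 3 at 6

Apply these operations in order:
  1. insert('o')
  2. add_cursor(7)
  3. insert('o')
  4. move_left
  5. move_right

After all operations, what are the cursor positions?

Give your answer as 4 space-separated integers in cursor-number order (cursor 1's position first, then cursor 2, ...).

After op 1 (insert('o')): buffer="qgopongoooh" (len 11), cursors c1@3 c2@5 c3@9, authorship ..1.2...3..
After op 2 (add_cursor(7)): buffer="qgopongoooh" (len 11), cursors c1@3 c2@5 c4@7 c3@9, authorship ..1.2...3..
After op 3 (insert('o')): buffer="qgoopoongoooooh" (len 15), cursors c1@4 c2@7 c4@10 c3@13, authorship ..11.22..4.33..
After op 4 (move_left): buffer="qgoopoongoooooh" (len 15), cursors c1@3 c2@6 c4@9 c3@12, authorship ..11.22..4.33..
After op 5 (move_right): buffer="qgoopoongoooooh" (len 15), cursors c1@4 c2@7 c4@10 c3@13, authorship ..11.22..4.33..

Answer: 4 7 13 10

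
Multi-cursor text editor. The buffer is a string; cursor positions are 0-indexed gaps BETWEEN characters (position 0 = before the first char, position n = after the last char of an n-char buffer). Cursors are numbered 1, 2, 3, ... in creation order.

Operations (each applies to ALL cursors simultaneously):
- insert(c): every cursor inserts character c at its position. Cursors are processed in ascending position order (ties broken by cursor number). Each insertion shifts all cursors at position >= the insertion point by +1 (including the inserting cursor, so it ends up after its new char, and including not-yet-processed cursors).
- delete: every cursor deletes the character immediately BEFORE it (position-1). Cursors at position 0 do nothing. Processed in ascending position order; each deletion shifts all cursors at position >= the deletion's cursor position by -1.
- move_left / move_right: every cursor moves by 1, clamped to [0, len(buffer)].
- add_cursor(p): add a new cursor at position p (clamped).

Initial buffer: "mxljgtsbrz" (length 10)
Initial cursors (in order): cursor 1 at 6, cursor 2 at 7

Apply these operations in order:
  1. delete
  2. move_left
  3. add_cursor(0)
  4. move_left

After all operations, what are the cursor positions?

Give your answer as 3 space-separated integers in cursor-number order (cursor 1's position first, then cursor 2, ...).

Answer: 3 3 0

Derivation:
After op 1 (delete): buffer="mxljgbrz" (len 8), cursors c1@5 c2@5, authorship ........
After op 2 (move_left): buffer="mxljgbrz" (len 8), cursors c1@4 c2@4, authorship ........
After op 3 (add_cursor(0)): buffer="mxljgbrz" (len 8), cursors c3@0 c1@4 c2@4, authorship ........
After op 4 (move_left): buffer="mxljgbrz" (len 8), cursors c3@0 c1@3 c2@3, authorship ........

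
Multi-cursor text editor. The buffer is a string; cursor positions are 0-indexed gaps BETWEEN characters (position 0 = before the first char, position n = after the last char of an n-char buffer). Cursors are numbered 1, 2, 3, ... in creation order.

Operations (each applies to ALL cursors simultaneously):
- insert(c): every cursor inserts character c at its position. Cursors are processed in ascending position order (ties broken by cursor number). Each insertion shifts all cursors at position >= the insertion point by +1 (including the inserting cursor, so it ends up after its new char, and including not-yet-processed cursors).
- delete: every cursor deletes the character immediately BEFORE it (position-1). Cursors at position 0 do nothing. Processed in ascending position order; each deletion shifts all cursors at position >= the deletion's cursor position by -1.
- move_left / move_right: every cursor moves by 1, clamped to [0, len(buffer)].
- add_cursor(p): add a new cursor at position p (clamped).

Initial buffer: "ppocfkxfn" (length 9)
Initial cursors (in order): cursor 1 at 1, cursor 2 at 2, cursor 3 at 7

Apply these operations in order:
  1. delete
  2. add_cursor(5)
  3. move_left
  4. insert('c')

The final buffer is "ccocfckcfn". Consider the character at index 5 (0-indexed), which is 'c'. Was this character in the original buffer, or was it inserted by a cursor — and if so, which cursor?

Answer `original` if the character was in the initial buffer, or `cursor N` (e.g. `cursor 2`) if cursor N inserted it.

After op 1 (delete): buffer="ocfkfn" (len 6), cursors c1@0 c2@0 c3@4, authorship ......
After op 2 (add_cursor(5)): buffer="ocfkfn" (len 6), cursors c1@0 c2@0 c3@4 c4@5, authorship ......
After op 3 (move_left): buffer="ocfkfn" (len 6), cursors c1@0 c2@0 c3@3 c4@4, authorship ......
After op 4 (insert('c')): buffer="ccocfckcfn" (len 10), cursors c1@2 c2@2 c3@6 c4@8, authorship 12...3.4..
Authorship (.=original, N=cursor N): 1 2 . . . 3 . 4 . .
Index 5: author = 3

Answer: cursor 3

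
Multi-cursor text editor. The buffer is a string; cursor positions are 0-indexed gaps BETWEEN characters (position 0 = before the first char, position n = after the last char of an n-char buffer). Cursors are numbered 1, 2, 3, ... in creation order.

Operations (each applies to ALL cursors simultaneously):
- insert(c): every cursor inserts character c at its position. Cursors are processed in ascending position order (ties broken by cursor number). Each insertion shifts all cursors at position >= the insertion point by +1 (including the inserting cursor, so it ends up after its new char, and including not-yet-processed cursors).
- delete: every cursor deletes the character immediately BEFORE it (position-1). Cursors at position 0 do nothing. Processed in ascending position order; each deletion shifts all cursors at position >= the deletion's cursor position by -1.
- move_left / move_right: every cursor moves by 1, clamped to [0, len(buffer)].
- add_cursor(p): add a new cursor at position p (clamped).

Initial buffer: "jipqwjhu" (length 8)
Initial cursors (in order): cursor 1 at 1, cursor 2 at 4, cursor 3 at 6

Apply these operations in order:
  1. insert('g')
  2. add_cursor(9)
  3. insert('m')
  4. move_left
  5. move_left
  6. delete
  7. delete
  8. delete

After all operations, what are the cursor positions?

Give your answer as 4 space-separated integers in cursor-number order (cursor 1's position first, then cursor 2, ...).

After op 1 (insert('g')): buffer="jgipqgwjghu" (len 11), cursors c1@2 c2@6 c3@9, authorship .1...2..3..
After op 2 (add_cursor(9)): buffer="jgipqgwjghu" (len 11), cursors c1@2 c2@6 c3@9 c4@9, authorship .1...2..3..
After op 3 (insert('m')): buffer="jgmipqgmwjgmmhu" (len 15), cursors c1@3 c2@8 c3@13 c4@13, authorship .11...22..334..
After op 4 (move_left): buffer="jgmipqgmwjgmmhu" (len 15), cursors c1@2 c2@7 c3@12 c4@12, authorship .11...22..334..
After op 5 (move_left): buffer="jgmipqgmwjgmmhu" (len 15), cursors c1@1 c2@6 c3@11 c4@11, authorship .11...22..334..
After op 6 (delete): buffer="gmipgmwmmhu" (len 11), cursors c1@0 c2@4 c3@7 c4@7, authorship 11..22.34..
After op 7 (delete): buffer="gmigmmhu" (len 8), cursors c1@0 c2@3 c3@4 c4@4, authorship 11.234..
After op 8 (delete): buffer="gmmhu" (len 5), cursors c1@0 c2@1 c3@1 c4@1, authorship 134..

Answer: 0 1 1 1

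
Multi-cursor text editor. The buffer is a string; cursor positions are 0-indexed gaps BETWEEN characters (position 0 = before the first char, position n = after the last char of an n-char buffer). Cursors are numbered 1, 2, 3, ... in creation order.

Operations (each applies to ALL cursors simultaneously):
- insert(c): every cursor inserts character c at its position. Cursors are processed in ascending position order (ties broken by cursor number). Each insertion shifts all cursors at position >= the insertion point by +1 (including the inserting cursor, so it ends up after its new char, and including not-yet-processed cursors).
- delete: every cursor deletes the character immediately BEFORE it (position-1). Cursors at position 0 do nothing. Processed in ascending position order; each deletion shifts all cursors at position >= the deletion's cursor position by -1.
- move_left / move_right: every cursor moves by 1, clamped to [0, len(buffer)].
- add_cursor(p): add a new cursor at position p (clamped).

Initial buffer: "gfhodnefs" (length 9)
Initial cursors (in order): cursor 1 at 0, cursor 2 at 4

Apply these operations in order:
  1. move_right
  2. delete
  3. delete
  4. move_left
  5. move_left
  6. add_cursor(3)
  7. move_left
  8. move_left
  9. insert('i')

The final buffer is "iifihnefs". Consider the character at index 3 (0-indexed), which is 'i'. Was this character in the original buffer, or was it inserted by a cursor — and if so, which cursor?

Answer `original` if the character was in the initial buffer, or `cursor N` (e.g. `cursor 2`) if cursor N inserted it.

After op 1 (move_right): buffer="gfhodnefs" (len 9), cursors c1@1 c2@5, authorship .........
After op 2 (delete): buffer="fhonefs" (len 7), cursors c1@0 c2@3, authorship .......
After op 3 (delete): buffer="fhnefs" (len 6), cursors c1@0 c2@2, authorship ......
After op 4 (move_left): buffer="fhnefs" (len 6), cursors c1@0 c2@1, authorship ......
After op 5 (move_left): buffer="fhnefs" (len 6), cursors c1@0 c2@0, authorship ......
After op 6 (add_cursor(3)): buffer="fhnefs" (len 6), cursors c1@0 c2@0 c3@3, authorship ......
After op 7 (move_left): buffer="fhnefs" (len 6), cursors c1@0 c2@0 c3@2, authorship ......
After op 8 (move_left): buffer="fhnefs" (len 6), cursors c1@0 c2@0 c3@1, authorship ......
After op 9 (insert('i')): buffer="iifihnefs" (len 9), cursors c1@2 c2@2 c3@4, authorship 12.3.....
Authorship (.=original, N=cursor N): 1 2 . 3 . . . . .
Index 3: author = 3

Answer: cursor 3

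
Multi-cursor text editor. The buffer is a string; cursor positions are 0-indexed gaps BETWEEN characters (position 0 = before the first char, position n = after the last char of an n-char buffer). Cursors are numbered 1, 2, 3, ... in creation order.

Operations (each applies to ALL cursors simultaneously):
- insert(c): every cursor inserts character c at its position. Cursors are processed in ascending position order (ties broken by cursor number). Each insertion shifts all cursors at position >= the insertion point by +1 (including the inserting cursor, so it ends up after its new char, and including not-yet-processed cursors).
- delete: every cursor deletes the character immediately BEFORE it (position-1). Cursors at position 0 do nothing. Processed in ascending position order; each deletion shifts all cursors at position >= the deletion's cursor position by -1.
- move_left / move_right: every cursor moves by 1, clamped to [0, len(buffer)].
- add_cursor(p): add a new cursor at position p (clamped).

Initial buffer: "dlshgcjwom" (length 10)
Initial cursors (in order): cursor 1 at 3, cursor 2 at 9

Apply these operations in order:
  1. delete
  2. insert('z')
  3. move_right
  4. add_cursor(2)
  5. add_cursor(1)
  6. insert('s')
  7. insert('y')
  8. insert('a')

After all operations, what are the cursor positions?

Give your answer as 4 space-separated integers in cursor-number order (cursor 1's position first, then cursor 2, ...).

Answer: 13 22 8 4

Derivation:
After op 1 (delete): buffer="dlhgcjwm" (len 8), cursors c1@2 c2@7, authorship ........
After op 2 (insert('z')): buffer="dlzhgcjwzm" (len 10), cursors c1@3 c2@9, authorship ..1.....2.
After op 3 (move_right): buffer="dlzhgcjwzm" (len 10), cursors c1@4 c2@10, authorship ..1.....2.
After op 4 (add_cursor(2)): buffer="dlzhgcjwzm" (len 10), cursors c3@2 c1@4 c2@10, authorship ..1.....2.
After op 5 (add_cursor(1)): buffer="dlzhgcjwzm" (len 10), cursors c4@1 c3@2 c1@4 c2@10, authorship ..1.....2.
After op 6 (insert('s')): buffer="dslszhsgcjwzms" (len 14), cursors c4@2 c3@4 c1@7 c2@14, authorship .4.31.1....2.2
After op 7 (insert('y')): buffer="dsylsyzhsygcjwzmsy" (len 18), cursors c4@3 c3@6 c1@10 c2@18, authorship .44.331.11....2.22
After op 8 (insert('a')): buffer="dsyalsyazhsyagcjwzmsya" (len 22), cursors c4@4 c3@8 c1@13 c2@22, authorship .444.3331.111....2.222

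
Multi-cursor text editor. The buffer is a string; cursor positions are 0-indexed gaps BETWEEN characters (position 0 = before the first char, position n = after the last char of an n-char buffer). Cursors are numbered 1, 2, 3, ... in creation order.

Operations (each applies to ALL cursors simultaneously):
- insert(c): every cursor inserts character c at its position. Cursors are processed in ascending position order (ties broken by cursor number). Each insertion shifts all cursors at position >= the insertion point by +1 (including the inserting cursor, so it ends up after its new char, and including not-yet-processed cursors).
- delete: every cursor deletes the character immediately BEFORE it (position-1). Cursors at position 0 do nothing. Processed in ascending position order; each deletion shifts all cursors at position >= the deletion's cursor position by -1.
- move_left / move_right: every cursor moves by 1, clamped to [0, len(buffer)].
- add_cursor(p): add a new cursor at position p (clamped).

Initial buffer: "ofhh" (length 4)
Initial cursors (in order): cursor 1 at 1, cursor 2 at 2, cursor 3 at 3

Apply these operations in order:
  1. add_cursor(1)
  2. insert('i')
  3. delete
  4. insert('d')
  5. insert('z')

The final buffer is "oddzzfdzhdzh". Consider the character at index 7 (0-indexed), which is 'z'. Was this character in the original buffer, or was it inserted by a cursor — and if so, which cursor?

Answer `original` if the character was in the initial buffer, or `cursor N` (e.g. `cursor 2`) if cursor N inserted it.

Answer: cursor 2

Derivation:
After op 1 (add_cursor(1)): buffer="ofhh" (len 4), cursors c1@1 c4@1 c2@2 c3@3, authorship ....
After op 2 (insert('i')): buffer="oiifihih" (len 8), cursors c1@3 c4@3 c2@5 c3@7, authorship .14.2.3.
After op 3 (delete): buffer="ofhh" (len 4), cursors c1@1 c4@1 c2@2 c3@3, authorship ....
After op 4 (insert('d')): buffer="oddfdhdh" (len 8), cursors c1@3 c4@3 c2@5 c3@7, authorship .14.2.3.
After op 5 (insert('z')): buffer="oddzzfdzhdzh" (len 12), cursors c1@5 c4@5 c2@8 c3@11, authorship .1414.22.33.
Authorship (.=original, N=cursor N): . 1 4 1 4 . 2 2 . 3 3 .
Index 7: author = 2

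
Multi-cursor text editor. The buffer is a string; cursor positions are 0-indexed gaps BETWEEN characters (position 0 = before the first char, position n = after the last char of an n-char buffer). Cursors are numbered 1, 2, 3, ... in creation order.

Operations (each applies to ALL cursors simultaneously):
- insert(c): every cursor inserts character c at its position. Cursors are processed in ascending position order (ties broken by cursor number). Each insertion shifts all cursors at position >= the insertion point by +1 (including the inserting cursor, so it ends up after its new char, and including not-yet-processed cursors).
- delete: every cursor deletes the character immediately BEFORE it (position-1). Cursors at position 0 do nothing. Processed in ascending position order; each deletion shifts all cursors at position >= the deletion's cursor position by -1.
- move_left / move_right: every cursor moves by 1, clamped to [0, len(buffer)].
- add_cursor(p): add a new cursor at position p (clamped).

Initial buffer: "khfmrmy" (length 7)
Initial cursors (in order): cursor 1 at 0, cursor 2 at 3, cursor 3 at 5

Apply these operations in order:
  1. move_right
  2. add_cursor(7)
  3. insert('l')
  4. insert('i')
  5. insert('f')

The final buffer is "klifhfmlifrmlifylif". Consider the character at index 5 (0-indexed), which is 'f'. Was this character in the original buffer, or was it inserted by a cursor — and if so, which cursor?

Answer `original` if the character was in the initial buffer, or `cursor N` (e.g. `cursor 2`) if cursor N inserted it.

Answer: original

Derivation:
After op 1 (move_right): buffer="khfmrmy" (len 7), cursors c1@1 c2@4 c3@6, authorship .......
After op 2 (add_cursor(7)): buffer="khfmrmy" (len 7), cursors c1@1 c2@4 c3@6 c4@7, authorship .......
After op 3 (insert('l')): buffer="klhfmlrmlyl" (len 11), cursors c1@2 c2@6 c3@9 c4@11, authorship .1...2..3.4
After op 4 (insert('i')): buffer="klihfmlirmliyli" (len 15), cursors c1@3 c2@8 c3@12 c4@15, authorship .11...22..33.44
After op 5 (insert('f')): buffer="klifhfmlifrmlifylif" (len 19), cursors c1@4 c2@10 c3@15 c4@19, authorship .111...222..333.444
Authorship (.=original, N=cursor N): . 1 1 1 . . . 2 2 2 . . 3 3 3 . 4 4 4
Index 5: author = original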